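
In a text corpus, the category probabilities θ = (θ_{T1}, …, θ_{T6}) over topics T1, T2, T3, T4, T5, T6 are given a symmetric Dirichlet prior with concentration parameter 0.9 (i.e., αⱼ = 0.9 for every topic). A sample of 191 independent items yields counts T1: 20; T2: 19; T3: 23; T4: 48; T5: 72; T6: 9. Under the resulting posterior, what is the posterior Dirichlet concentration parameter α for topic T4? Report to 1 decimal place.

48.9

The Dirichlet prior is conjugate to the Multinomial likelihood: each posterior αⱼ = prior αⱼ + observed count nⱼ.
Posterior concentration: (20.9, 19.9, 23.9, 48.9, 72.9, 9.9), total = 196.4.
α_{T4} = 0.9 + 48 = 48.9.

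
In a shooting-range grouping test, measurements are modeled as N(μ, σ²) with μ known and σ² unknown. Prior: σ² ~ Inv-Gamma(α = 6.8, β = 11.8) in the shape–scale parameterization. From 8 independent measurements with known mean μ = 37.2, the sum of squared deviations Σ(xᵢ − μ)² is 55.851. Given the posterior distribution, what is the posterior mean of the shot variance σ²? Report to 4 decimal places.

4.0536

With known mean μ and an Inverse-Gamma(α, β) prior on σ², the Normal likelihood is conjugate: posterior is Inv-Gamma(α + n/2, β + Σ(xᵢ−μ)²/2).
Posterior: Inv-Gamma(6.8 + 8/2, 11.8 + 55.851/2) = Inv-Gamma(10.80, 39.7255).
E[σ²|data] = β/(α−1) = 39.7255/9.80 = 4.0536.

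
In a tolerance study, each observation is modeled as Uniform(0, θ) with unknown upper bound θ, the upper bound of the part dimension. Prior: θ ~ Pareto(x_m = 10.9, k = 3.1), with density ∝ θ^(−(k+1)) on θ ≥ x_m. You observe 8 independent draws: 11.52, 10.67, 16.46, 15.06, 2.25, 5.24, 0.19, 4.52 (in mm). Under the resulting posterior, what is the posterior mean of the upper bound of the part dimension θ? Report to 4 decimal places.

A Pareto(scale x_m, shape k) prior on the upper bound θ of Uniform(0, θ) is conjugate: posterior is Pareto(max(x_m, max xᵢ), k + n).
Sample maximum = 16.46; prior scale x_m = 10.9 → posterior scale = max = 16.46.
Posterior shape = 3.1 + 8 = 11.1.
E[θ|data] = k·x_m/(k−1) = 11.1·16.46/10.1 = 18.0897.

18.0897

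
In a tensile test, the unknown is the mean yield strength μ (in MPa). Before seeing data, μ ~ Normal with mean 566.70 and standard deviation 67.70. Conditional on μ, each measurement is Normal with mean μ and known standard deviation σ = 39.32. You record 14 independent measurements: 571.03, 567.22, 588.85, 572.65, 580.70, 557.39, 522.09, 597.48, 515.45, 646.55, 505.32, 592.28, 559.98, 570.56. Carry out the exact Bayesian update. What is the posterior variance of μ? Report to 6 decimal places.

For Normal data with known variance σ², a Normal(μ₀, σ₀²) prior on μ is conjugate. Posterior precision = 1/σ₀² + n/σ²; posterior mean is the precision-weighted average of μ₀ and x̄.
σ₀² = 67.70² = 4583.29, σ² = 39.32² = 1546.0624; σ² + n·σ₀² = 1546.0624 + 14·4583.29 = 65712.1224.
Posterior precision = 1/σ₀² + n/σ² = 1/4583.29 + 14/1546.0624 = (σ² + n·σ₀²)/(σ₀²σ²) = 65712.1224/(4583.29·1546.0624); posterior variance σₙ² = σ₀²σ²/(σ² + n·σ₀²) = 4583.29·1546.0624/65712.1224 = 107.834781.

107.834781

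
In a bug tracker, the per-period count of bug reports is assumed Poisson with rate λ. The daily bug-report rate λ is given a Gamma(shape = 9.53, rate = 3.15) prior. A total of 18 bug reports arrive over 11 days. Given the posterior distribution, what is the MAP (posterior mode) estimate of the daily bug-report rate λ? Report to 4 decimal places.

With a Gamma(shape α, rate β) prior, the Poisson likelihood is conjugate: the posterior is Gamma(α + ΣXᵢ, β + n).
Posterior: Gamma(α+S, β+n) = Gamma(9.53+18, 3.15+11) = Gamma(27.53, 14.15).
Mode of Gamma(α,β) for α≥1 is (α−1)/β = 26.53/14.15 = 1.8749.

1.8749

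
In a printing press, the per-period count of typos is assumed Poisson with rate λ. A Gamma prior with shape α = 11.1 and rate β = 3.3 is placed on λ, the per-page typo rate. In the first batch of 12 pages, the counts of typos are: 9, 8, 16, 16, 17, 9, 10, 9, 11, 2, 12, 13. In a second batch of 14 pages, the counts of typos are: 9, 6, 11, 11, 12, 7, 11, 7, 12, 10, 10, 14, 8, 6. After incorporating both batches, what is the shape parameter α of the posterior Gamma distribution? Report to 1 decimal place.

With a Gamma(shape α, rate β) prior, the Poisson likelihood is conjugate: the posterior is Gamma(α + ΣXᵢ, β + n).
Batch 1: sum of counts S = 132 over n = 12 pages.
After batch 1: Gamma(α+S, β+n) = Gamma(11.1+132, 3.3+12) = Gamma(143.1, 15.3).
Batch 2: sum of counts S = 134 over n = 14 pages.
After batch 2: Gamma(α+S, β+n) = Gamma(143.1+134, 15.3+14) = Gamma(277.1, 29.3).
Posterior α = 277.1.

277.1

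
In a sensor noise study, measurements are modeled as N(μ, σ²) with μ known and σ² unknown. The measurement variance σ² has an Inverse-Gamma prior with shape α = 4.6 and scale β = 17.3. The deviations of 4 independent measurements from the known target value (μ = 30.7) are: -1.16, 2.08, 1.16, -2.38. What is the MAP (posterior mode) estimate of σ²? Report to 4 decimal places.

With known mean μ and an Inverse-Gamma(α, β) prior on σ², the Normal likelihood is conjugate: posterior is Inv-Gamma(α + n/2, β + Σ(xᵢ−μ)²/2).
Σ(xᵢ−μ)² = (-1.16)² + (2.08)² + (1.16)² + (-2.38)² = 12.6820.
Posterior: Inv-Gamma(4.6 + 4/2, 17.3 + 12.6820/2) = Inv-Gamma(6.60, 23.64100).
Mode = β/(α+1) = 23.64100/7.60 = 3.1107.

3.1107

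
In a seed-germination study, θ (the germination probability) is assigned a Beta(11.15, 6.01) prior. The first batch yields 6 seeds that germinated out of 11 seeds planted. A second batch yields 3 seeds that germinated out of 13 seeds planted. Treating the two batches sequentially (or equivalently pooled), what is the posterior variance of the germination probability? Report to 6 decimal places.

The Beta prior is conjugate to a Binomial/Bernoulli likelihood; the update adds successes to α and failures to β.
After batch 1: Beta(11.15+6, 6.01+5) = Beta(17.15, 11.01).
After batch 2: Beta(17.15+3, 11.01+10) = Beta(20.15, 21.01).
Var = αβ/((α+β)²(α+β+1)) = 20.15·21.01/(41.16²·42.16) = 0.005927.

0.005927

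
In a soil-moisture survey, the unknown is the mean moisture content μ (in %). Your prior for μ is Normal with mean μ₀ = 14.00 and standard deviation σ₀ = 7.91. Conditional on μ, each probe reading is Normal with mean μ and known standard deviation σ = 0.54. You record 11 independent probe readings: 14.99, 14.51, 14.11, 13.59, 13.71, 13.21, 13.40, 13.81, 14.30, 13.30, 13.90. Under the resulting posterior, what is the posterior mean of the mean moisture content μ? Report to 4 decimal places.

For Normal data with known variance σ², a Normal(μ₀, σ₀²) prior on μ is conjugate. Posterior precision = 1/σ₀² + n/σ²; posterior mean is the precision-weighted average of μ₀ and x̄.
Σxᵢ = 14.99 + 14.51 + 14.11 + 13.59 + 13.71 + 13.21 + 13.40 + 13.81 + 14.30 + 13.30 + 13.90 = 152.83, so n·x̄ = 152.83.
σ₀² = 7.91² = 62.5681, σ² = 0.54² = 0.2916; σ² + n·σ₀² = 0.2916 + 11·62.5681 = 688.5407.
Posterior mean = (μ₀/σ₀² + n·x̄/σ²)/(1/σ₀² + n/σ²) = (σ²·μ₀ + σ₀²·n·x̄)/(σ² + n·σ₀²) = (0.2916·14.00 + 62.5681·152.83)/688.5407 = 9566.365123/688.5407 = 13.8937.

13.8937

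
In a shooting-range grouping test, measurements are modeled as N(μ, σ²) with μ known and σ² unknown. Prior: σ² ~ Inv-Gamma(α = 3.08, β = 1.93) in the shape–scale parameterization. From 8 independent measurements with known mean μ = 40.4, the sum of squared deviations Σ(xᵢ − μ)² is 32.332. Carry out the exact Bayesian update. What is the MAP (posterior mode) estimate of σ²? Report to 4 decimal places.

2.2396

With known mean μ and an Inverse-Gamma(α, β) prior on σ², the Normal likelihood is conjugate: posterior is Inv-Gamma(α + n/2, β + Σ(xᵢ−μ)²/2).
Posterior: Inv-Gamma(3.08 + 8/2, 1.93 + 32.332/2) = Inv-Gamma(7.08, 18.0960).
Mode = β/(α+1) = 18.0960/8.08 = 2.2396.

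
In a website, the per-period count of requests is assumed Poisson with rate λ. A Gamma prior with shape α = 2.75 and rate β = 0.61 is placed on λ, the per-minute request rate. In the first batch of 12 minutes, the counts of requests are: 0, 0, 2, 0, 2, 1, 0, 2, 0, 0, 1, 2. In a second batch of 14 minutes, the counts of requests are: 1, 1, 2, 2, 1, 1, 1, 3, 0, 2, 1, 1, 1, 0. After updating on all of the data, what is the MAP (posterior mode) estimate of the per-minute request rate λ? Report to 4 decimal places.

1.0804

With a Gamma(shape α, rate β) prior, the Poisson likelihood is conjugate: the posterior is Gamma(α + ΣXᵢ, β + n).
Batch 1: sum of counts S = 10 over n = 12 minutes.
After batch 1: Gamma(α+S, β+n) = Gamma(2.75+10, 0.61+12) = Gamma(12.75, 12.61).
Batch 2: sum of counts S = 17 over n = 14 minutes.
After batch 2: Gamma(α+S, β+n) = Gamma(12.75+17, 12.61+14) = Gamma(29.75, 26.61).
Mode of Gamma(α,β) for α≥1 is (α−1)/β = 28.75/26.61 = 1.0804.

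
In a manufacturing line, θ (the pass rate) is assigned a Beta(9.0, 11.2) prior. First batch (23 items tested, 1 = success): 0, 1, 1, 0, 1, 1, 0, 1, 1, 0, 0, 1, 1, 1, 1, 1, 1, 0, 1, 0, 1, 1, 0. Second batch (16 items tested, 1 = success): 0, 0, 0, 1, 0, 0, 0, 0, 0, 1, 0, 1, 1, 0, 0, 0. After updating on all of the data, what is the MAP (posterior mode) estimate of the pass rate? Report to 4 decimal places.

0.4720

The Beta prior is conjugate to a Binomial/Bernoulli likelihood; the update adds successes to α and failures to β.
After batch 1: Beta(9.0+15, 11.2+8) = Beta(24.0, 19.2).
After batch 2: Beta(24.0+4, 19.2+12) = Beta(28.0, 31.2).
Mode of Beta(a,b) for a,b>1 is (a−1)/(a+b−2) = 27.0/57.2 = 0.4720.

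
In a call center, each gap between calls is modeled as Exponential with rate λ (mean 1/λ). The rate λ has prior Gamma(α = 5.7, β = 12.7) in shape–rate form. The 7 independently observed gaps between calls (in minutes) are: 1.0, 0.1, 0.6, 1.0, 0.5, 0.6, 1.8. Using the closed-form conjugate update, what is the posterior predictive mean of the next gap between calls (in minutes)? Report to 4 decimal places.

1.5641

With a Gamma(shape α, rate β) prior on the exponential rate λ, the posterior after n observations with total T = Σxᵢ is Gamma(α+n, β+T).
Sum of observations T = 5.6 minutes; n = 7.
Posterior: Gamma(5.7+7, 12.7+5.6) = Gamma(12.7, 18.3).
The predictive distribution for the next observation is Lomax; its mean is β/(α−1) = 18.3/11.7 = 1.5641.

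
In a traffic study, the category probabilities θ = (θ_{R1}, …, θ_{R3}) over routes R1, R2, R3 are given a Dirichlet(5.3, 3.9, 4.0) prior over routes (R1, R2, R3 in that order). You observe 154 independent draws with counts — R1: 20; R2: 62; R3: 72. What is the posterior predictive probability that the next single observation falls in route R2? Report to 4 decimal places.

0.3941

The Dirichlet prior is conjugate to the Multinomial likelihood: each posterior αⱼ = prior αⱼ + observed count nⱼ.
Posterior concentration: (25.3, 65.9, 76.0), total = 167.2.
P(next = R2 | data) = α_{R2}/Σα = 0.3941.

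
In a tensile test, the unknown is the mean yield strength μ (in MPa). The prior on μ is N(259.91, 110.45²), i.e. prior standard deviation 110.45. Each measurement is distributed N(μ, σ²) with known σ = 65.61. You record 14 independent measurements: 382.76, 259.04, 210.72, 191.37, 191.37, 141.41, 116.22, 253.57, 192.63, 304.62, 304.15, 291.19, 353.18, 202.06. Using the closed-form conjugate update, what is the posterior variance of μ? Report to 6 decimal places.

For Normal data with known variance σ², a Normal(μ₀, σ₀²) prior on μ is conjugate. Posterior precision = 1/σ₀² + n/σ²; posterior mean is the precision-weighted average of μ₀ and x̄.
σ₀² = 110.45² = 12199.2025, σ² = 65.61² = 4304.6721; σ² + n·σ₀² = 4304.6721 + 14·12199.2025 = 175093.5071.
Posterior precision = 1/σ₀² + n/σ² = 1/12199.2025 + 14/4304.6721 = (σ² + n·σ₀²)/(σ₀²σ²) = 175093.5071/(12199.2025·4304.6721); posterior variance σₙ² = σ₀²σ²/(σ² + n·σ₀²) = 12199.2025·4304.6721/175093.5071 = 299.917270.

299.917270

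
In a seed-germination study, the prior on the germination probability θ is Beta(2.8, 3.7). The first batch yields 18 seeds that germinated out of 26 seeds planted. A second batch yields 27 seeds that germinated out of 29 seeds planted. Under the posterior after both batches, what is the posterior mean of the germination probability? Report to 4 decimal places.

The Beta prior is conjugate to a Binomial/Bernoulli likelihood; the update adds successes to α and failures to β.
After batch 1: Beta(2.8+18, 3.7+8) = Beta(20.8, 11.7).
After batch 2: Beta(20.8+27, 11.7+2) = Beta(47.8, 13.7).
Posterior mean = α/(α+β) = 47.8/61.5 = 0.7772.

0.7772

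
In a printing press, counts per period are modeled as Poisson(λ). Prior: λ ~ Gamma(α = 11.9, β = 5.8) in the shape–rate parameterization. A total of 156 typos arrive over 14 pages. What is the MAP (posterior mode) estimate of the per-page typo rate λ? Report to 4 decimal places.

With a Gamma(shape α, rate β) prior, the Poisson likelihood is conjugate: the posterior is Gamma(α + ΣXᵢ, β + n).
Posterior: Gamma(α+S, β+n) = Gamma(11.9+156, 5.8+14) = Gamma(167.9, 19.8).
Mode of Gamma(α,β) for α≥1 is (α−1)/β = 166.9/19.8 = 8.4293.

8.4293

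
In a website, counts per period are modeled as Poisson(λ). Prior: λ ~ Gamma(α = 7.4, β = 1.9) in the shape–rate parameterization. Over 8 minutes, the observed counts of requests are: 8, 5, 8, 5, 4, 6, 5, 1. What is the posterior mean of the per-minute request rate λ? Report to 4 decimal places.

With a Gamma(shape α, rate β) prior, the Poisson likelihood is conjugate: the posterior is Gamma(α + ΣXᵢ, β + n).
Sum of counts S = 42 over n = 8 minutes.
Posterior: Gamma(α+S, β+n) = Gamma(7.4+42, 1.9+8) = Gamma(49.4, 9.9).
Posterior mean = α/β = 49.4/9.9 = 4.9899.

4.9899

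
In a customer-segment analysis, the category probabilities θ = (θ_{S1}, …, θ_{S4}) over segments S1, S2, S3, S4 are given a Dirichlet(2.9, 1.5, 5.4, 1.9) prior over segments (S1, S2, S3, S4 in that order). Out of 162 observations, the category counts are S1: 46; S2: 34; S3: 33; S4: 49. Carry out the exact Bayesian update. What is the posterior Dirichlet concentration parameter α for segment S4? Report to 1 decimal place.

50.9

The Dirichlet prior is conjugate to the Multinomial likelihood: each posterior αⱼ = prior αⱼ + observed count nⱼ.
Posterior concentration: (48.9, 35.5, 38.4, 50.9), total = 173.7.
α_{S4} = 1.9 + 49 = 50.9.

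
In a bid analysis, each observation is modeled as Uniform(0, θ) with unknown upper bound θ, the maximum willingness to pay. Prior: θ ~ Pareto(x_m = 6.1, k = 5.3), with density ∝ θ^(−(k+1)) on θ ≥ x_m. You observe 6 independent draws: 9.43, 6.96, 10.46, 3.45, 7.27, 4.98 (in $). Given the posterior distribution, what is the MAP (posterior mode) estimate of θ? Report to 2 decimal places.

10.46

A Pareto(scale x_m, shape k) prior on the upper bound θ of Uniform(0, θ) is conjugate: posterior is Pareto(max(x_m, max xᵢ), k + n).
Sample maximum = 10.46; prior scale x_m = 6.1 → posterior scale = max = 10.46.
Posterior shape = 5.3 + 6 = 11.3.
The Pareto density is decreasing on [x_m, ∞), so the mode is x_m = 10.46.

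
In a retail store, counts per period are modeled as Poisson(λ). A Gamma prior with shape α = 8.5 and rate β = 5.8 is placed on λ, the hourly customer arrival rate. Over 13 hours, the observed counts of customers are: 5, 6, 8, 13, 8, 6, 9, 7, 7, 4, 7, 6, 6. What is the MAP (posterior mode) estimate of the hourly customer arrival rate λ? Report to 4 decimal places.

With a Gamma(shape α, rate β) prior, the Poisson likelihood is conjugate: the posterior is Gamma(α + ΣXᵢ, β + n).
Sum of counts S = 92 over n = 13 hours.
Posterior: Gamma(α+S, β+n) = Gamma(8.5+92, 5.8+13) = Gamma(100.5, 18.8).
Mode of Gamma(α,β) for α≥1 is (α−1)/β = 99.5/18.8 = 5.2926.

5.2926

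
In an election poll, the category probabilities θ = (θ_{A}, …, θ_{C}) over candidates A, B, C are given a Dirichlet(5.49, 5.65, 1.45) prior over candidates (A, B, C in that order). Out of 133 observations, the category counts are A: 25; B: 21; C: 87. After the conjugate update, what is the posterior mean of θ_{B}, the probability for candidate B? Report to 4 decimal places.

0.1830

The Dirichlet prior is conjugate to the Multinomial likelihood: each posterior αⱼ = prior αⱼ + observed count nⱼ.
Posterior concentration: (30.49, 26.65, 88.45), total = 145.59.
E[θ_{B}|data] = α_{B}/Σα = 26.65/145.59 = 0.1830.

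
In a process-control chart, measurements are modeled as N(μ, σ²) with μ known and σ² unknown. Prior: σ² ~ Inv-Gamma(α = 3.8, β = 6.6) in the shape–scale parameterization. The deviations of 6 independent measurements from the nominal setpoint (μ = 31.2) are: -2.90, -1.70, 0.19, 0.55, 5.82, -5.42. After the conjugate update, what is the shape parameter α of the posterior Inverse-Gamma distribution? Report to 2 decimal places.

With known mean μ and an Inverse-Gamma(α, β) prior on σ², the Normal likelihood is conjugate: posterior is Inv-Gamma(α + n/2, β + Σ(xᵢ−μ)²/2).
Σ(xᵢ−μ)² = (-2.90)² + (-1.70)² + (0.19)² + (0.55)² + (5.82)² + (-5.42)² = 74.8874.
Posterior: Inv-Gamma(3.8 + 6/2, 6.6 + 74.8874/2) = Inv-Gamma(6.80, 44.04370).
Posterior α = 6.80.

6.80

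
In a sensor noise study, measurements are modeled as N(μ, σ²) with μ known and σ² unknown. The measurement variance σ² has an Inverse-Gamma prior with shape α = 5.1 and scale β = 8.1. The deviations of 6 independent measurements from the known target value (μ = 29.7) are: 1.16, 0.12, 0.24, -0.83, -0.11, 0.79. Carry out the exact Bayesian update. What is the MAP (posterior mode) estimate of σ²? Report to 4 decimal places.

With known mean μ and an Inverse-Gamma(α, β) prior on σ², the Normal likelihood is conjugate: posterior is Inv-Gamma(α + n/2, β + Σ(xᵢ−μ)²/2).
Σ(xᵢ−μ)² = (1.16)² + (0.12)² + (0.24)² + (-0.83)² + (-0.11)² + (0.79)² = 2.7427.
Posterior: Inv-Gamma(5.1 + 6/2, 8.1 + 2.7427/2) = Inv-Gamma(8.10, 9.47135).
Mode = β/(α+1) = 9.47135/9.10 = 1.0408.

1.0408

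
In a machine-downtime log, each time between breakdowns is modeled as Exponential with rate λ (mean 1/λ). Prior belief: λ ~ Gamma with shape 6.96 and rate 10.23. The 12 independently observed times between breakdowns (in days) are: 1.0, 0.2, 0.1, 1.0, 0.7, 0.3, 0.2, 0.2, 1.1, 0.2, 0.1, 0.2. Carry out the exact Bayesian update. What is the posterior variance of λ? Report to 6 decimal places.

0.078613

With a Gamma(shape α, rate β) prior on the exponential rate λ, the posterior after n observations with total T = Σxᵢ is Gamma(α+n, β+T).
Sum of observations T = 5.3 days; n = 12.
Posterior: Gamma(6.96+12, 10.23+5.3) = Gamma(18.96, 15.53).
Var = α/β² = 0.078613.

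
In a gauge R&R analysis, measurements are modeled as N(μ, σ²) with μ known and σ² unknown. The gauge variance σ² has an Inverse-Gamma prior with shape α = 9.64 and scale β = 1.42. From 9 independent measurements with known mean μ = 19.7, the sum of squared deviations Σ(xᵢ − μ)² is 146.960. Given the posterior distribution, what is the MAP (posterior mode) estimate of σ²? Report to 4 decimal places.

4.9472

With known mean μ and an Inverse-Gamma(α, β) prior on σ², the Normal likelihood is conjugate: posterior is Inv-Gamma(α + n/2, β + Σ(xᵢ−μ)²/2).
Posterior: Inv-Gamma(9.64 + 9/2, 1.42 + 146.960/2) = Inv-Gamma(14.14, 74.9000).
Mode = β/(α+1) = 74.9000/15.14 = 4.9472.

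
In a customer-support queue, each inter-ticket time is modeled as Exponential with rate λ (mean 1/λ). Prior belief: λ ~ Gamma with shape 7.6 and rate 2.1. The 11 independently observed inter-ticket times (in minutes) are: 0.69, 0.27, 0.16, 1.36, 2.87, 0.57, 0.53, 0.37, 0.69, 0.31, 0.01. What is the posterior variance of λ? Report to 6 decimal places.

With a Gamma(shape α, rate β) prior on the exponential rate λ, the posterior after n observations with total T = Σxᵢ is Gamma(α+n, β+T).
Sum of observations T = 7.83 minutes; n = 11.
Posterior: Gamma(7.6+11, 2.1+7.83) = Gamma(18.6, 9.93).
Var = α/β² = 0.188632.

0.188632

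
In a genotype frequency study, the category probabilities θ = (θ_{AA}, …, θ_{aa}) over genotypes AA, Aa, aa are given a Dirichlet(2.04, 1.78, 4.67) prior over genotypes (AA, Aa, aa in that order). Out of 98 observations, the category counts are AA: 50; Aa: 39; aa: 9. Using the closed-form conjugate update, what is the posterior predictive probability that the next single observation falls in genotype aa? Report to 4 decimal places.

0.1284

The Dirichlet prior is conjugate to the Multinomial likelihood: each posterior αⱼ = prior αⱼ + observed count nⱼ.
Posterior concentration: (52.04, 40.78, 13.67), total = 106.49.
P(next = aa | data) = α_{aa}/Σα = 0.1284.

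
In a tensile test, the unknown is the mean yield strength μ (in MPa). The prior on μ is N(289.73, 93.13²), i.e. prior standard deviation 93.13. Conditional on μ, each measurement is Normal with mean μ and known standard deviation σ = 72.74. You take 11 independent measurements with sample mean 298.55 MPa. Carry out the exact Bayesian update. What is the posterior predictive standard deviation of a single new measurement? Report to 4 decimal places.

75.8079

For Normal data with known variance σ², a Normal(μ₀, σ₀²) prior on μ is conjugate. Posterior precision = 1/σ₀² + n/σ²; posterior mean is the precision-weighted average of μ₀ and x̄.
σ₀² = 93.13² = 8673.1969, σ² = 72.74² = 5291.1076; σ² + n·σ₀² = 5291.1076 + 11·8673.1969 = 100696.2735.
Posterior precision = 1/σ₀² + n/σ² = 1/8673.1969 + 11/5291.1076 = (σ² + n·σ₀²)/(σ₀²σ²) = 100696.2735/(8673.1969·5291.1076); posterior variance σₙ² = σ₀²σ²/(σ² + n·σ₀²) = 8673.1969·5291.1076/100696.2735 = 455.735018.
Predictive variance for one new observation = σₙ² + σ² = 8673.1969·5291.1076/100696.2735 + 5291.1076 = σ²·(σ₀² + 100696.2735)/100696.2735 = 5291.1076·109369.4704/100696.2735 = 5746.842618; SD = √(5291.1076·109369.4704/100696.2735) = 75.8079.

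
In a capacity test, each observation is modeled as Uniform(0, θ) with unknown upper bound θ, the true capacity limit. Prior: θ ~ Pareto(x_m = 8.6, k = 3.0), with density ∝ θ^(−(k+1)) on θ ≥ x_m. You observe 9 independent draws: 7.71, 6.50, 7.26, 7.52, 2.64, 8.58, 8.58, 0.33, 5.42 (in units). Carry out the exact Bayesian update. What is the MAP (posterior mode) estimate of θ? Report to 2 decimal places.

8.60

A Pareto(scale x_m, shape k) prior on the upper bound θ of Uniform(0, θ) is conjugate: posterior is Pareto(max(x_m, max xᵢ), k + n).
Sample maximum = 8.58; prior scale x_m = 8.6 → posterior scale = max = 8.60.
Posterior shape = 3.0 + 9 = 12.0.
The Pareto density is decreasing on [x_m, ∞), so the mode is x_m = 8.60.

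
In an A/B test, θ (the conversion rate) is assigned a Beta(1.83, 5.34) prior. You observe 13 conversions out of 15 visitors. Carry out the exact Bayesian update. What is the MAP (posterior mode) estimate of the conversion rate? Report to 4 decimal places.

0.6857

The Beta prior is conjugate to a Binomial/Bernoulli likelihood; the update adds successes to α and failures to β.
Posterior: Beta(α+k, β+n−k) = Beta(1.83+13, 5.34+2) = Beta(14.83, 7.34).
Mode of Beta(a,b) for a,b>1 is (a−1)/(a+b−2) = 13.83/20.17 = 0.6857.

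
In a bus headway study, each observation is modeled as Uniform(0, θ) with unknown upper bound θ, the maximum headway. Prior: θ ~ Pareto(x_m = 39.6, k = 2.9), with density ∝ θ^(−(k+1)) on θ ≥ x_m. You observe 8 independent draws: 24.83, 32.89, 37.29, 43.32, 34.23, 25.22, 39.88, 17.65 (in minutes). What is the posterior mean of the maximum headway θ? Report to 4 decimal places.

A Pareto(scale x_m, shape k) prior on the upper bound θ of Uniform(0, θ) is conjugate: posterior is Pareto(max(x_m, max xᵢ), k + n).
Sample maximum = 43.32; prior scale x_m = 39.6 → posterior scale = max = 43.32.
Posterior shape = 2.9 + 8 = 10.9.
E[θ|data] = k·x_m/(k−1) = 10.9·43.32/9.9 = 47.6958.

47.6958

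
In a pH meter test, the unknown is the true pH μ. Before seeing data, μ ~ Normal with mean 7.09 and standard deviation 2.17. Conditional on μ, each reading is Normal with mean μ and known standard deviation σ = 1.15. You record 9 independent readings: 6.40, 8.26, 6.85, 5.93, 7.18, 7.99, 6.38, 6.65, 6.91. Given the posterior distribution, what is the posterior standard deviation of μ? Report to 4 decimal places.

0.3775

For Normal data with known variance σ², a Normal(μ₀, σ₀²) prior on μ is conjugate. Posterior precision = 1/σ₀² + n/σ²; posterior mean is the precision-weighted average of μ₀ and x̄.
σ₀² = 2.17² = 4.7089, σ² = 1.15² = 1.3225; σ² + n·σ₀² = 1.3225 + 9·4.7089 = 43.7026.
Posterior precision = 1/σ₀² + n/σ² = 1/4.7089 + 9/1.3225 = (σ² + n·σ₀²)/(σ₀²σ²) = 43.7026/(4.7089·1.3225); posterior variance σₙ² = σ₀²σ²/(σ² + n·σ₀²) = 4.7089·1.3225/43.7026 = 0.142498.
Posterior SD = √σₙ² = √(4.7089·1.3225/43.7026) = 0.3775.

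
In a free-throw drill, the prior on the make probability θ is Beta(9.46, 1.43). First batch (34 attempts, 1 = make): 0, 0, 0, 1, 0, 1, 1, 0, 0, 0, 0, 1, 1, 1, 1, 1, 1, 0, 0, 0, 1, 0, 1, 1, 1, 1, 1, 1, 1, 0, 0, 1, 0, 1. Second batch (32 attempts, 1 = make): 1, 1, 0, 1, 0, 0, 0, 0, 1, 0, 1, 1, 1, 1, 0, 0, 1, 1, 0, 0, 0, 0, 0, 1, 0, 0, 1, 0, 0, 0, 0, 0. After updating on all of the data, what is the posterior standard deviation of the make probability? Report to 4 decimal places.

0.0566

The Beta prior is conjugate to a Binomial/Bernoulli likelihood; the update adds successes to α and failures to β.
After batch 1: Beta(9.46+19, 1.43+15) = Beta(28.46, 16.43).
After batch 2: Beta(28.46+12, 16.43+20) = Beta(40.46, 36.43).
Var = αβ/((α+β)²(α+β+1)) = 40.46·36.43/(76.89²·77.89) = 0.00320084; SD = √0.00320084 = 0.0566.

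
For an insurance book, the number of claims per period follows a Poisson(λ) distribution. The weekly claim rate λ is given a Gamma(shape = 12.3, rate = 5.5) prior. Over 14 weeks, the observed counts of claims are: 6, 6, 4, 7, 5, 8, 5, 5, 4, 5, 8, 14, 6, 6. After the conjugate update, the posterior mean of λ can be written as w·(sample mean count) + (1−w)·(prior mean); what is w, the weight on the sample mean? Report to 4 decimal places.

0.7179

With a Gamma(shape α, rate β) prior, the Poisson likelihood is conjugate: the posterior is Gamma(α + ΣXᵢ, β + n).
Posterior mean = (α₀+S)/(β₀+n) = [n/(β₀+n)]·(S/n) + [β₀/(β₀+n)]·(α₀/β₀), so only n and β₀ enter the weight.
Weight on data w = n/(β₀+n) = 14/(5.5+14) = 14/19.5 = 0.7179.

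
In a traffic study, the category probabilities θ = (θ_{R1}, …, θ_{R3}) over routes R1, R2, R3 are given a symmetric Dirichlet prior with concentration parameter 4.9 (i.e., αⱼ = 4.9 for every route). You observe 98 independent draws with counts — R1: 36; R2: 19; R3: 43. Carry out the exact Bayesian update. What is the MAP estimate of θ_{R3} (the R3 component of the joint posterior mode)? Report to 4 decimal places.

0.4275

The Dirichlet prior is conjugate to the Multinomial likelihood: each posterior αⱼ = prior αⱼ + observed count nⱼ.
Posterior concentration: (40.9, 23.9, 47.9), total = 112.7.
Joint mode component: (α_{R3}−1)/(Σα−K) = 46.9/109.7 = 0.4275.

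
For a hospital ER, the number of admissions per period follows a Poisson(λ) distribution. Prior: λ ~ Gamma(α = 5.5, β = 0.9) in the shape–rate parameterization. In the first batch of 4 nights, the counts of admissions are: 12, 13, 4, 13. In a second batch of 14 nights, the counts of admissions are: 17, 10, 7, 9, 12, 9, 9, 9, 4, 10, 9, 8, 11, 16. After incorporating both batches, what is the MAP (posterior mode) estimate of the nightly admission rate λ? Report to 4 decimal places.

9.8677

With a Gamma(shape α, rate β) prior, the Poisson likelihood is conjugate: the posterior is Gamma(α + ΣXᵢ, β + n).
Batch 1: sum of counts S = 42 over n = 4 nights.
After batch 1: Gamma(α+S, β+n) = Gamma(5.5+42, 0.9+4) = Gamma(47.5, 4.9).
Batch 2: sum of counts S = 140 over n = 14 nights.
After batch 2: Gamma(α+S, β+n) = Gamma(47.5+140, 4.9+14) = Gamma(187.5, 18.9).
Mode of Gamma(α,β) for α≥1 is (α−1)/β = 186.5/18.9 = 9.8677.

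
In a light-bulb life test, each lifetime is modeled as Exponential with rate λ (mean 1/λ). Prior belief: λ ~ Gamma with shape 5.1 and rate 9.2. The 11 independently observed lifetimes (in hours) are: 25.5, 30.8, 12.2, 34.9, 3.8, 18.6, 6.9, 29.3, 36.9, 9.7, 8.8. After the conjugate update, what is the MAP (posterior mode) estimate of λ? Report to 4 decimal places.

0.0666

With a Gamma(shape α, rate β) prior on the exponential rate λ, the posterior after n observations with total T = Σxᵢ is Gamma(α+n, β+T).
Sum of observations T = 217.4 hours; n = 11.
Posterior: Gamma(5.1+11, 9.2+217.4) = Gamma(16.1, 226.6).
Mode = (α−1)/β = 0.0666.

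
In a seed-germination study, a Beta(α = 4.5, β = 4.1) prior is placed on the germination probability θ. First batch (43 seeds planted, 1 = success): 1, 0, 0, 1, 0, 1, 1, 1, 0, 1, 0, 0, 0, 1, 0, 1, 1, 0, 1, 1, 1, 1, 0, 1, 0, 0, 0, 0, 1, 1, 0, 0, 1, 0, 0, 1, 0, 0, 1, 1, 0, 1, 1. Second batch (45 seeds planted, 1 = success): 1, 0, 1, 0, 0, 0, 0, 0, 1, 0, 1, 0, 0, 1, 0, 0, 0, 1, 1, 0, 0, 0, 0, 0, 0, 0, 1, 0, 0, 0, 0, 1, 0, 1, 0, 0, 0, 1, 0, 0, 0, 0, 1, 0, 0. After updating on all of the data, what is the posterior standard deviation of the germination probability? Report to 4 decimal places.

0.0496

The Beta prior is conjugate to a Binomial/Bernoulli likelihood; the update adds successes to α and failures to β.
After batch 1: Beta(4.5+22, 4.1+21) = Beta(26.5, 25.1).
After batch 2: Beta(26.5+12, 25.1+33) = Beta(38.5, 58.1).
Var = αβ/((α+β)²(α+β+1)) = 38.5·58.1/(96.6²·97.6) = 0.00245603; SD = √0.00245603 = 0.0496.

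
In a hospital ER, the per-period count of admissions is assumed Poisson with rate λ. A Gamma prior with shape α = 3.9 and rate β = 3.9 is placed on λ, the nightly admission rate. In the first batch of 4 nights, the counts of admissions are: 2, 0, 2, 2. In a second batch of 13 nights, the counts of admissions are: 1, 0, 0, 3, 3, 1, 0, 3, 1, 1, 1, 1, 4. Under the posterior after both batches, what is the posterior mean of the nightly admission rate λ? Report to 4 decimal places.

With a Gamma(shape α, rate β) prior, the Poisson likelihood is conjugate: the posterior is Gamma(α + ΣXᵢ, β + n).
Batch 1: sum of counts S = 6 over n = 4 nights.
After batch 1: Gamma(α+S, β+n) = Gamma(3.9+6, 3.9+4) = Gamma(9.9, 7.9).
Batch 2: sum of counts S = 19 over n = 13 nights.
After batch 2: Gamma(α+S, β+n) = Gamma(9.9+19, 7.9+13) = Gamma(28.9, 20.9).
Posterior mean = α/β = 28.9/20.9 = 1.3828.

1.3828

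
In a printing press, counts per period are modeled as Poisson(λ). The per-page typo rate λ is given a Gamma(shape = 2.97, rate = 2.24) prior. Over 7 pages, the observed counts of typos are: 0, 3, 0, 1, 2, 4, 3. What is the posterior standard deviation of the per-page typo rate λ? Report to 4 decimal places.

0.4325

With a Gamma(shape α, rate β) prior, the Poisson likelihood is conjugate: the posterior is Gamma(α + ΣXᵢ, β + n).
Sum of counts S = 13 over n = 7 pages.
Posterior: Gamma(α+S, β+n) = Gamma(2.97+13, 2.24+7) = Gamma(15.97, 9.24).
SD = √α/β = √15.97/9.24 = 0.4325.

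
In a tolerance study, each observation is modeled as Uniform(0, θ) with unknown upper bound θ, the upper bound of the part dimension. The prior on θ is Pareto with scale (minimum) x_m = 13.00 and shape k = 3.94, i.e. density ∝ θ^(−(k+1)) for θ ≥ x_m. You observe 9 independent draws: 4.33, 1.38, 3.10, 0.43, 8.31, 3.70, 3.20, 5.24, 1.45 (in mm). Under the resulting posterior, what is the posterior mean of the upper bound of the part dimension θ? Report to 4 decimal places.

A Pareto(scale x_m, shape k) prior on the upper bound θ of Uniform(0, θ) is conjugate: posterior is Pareto(max(x_m, max xᵢ), k + n).
Sample maximum = 8.31; prior scale x_m = 13.00 → posterior scale = max = 13.00.
Posterior shape = 3.94 + 9 = 12.94.
E[θ|data] = k·x_m/(k−1) = 12.94·13.00/11.94 = 14.0888.

14.0888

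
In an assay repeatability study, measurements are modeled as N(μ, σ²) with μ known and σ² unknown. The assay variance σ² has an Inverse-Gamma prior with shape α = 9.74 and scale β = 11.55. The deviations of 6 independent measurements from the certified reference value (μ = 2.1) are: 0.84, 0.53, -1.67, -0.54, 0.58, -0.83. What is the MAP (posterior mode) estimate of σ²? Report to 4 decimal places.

1.0259

With known mean μ and an Inverse-Gamma(α, β) prior on σ², the Normal likelihood is conjugate: posterior is Inv-Gamma(α + n/2, β + Σ(xᵢ−μ)²/2).
Σ(xᵢ−μ)² = (0.84)² + (0.53)² + (-1.67)² + (-0.54)² + (0.58)² + (-0.83)² = 5.0923.
Posterior: Inv-Gamma(9.74 + 6/2, 11.55 + 5.0923/2) = Inv-Gamma(12.74, 14.09615).
Mode = β/(α+1) = 14.09615/13.74 = 1.0259.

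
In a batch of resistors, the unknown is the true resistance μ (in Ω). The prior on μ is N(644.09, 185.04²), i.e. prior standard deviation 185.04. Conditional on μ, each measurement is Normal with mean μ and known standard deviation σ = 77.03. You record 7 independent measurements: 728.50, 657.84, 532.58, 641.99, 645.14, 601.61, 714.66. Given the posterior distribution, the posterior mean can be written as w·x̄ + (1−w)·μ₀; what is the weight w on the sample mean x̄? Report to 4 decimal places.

0.9758

For Normal data with known variance σ², a Normal(μ₀, σ₀²) prior on μ is conjugate. Posterior precision = 1/σ₀² + n/σ²; posterior mean is the precision-weighted average of μ₀ and x̄.
σ₀² = 185.04² = 34239.8016, σ² = 77.03² = 5933.6209. Prior precision 1/σ₀² = 1/34239.8016; data precision n/σ² = 7/5933.6209.
w = (n/σ²)/(1/σ₀² + n/σ²) = n·σ₀²/(σ² + n·σ₀²) = 7·34239.8016/(5933.6209 + 7·34239.8016) = 239678.6112/245612.2321 = 0.9758.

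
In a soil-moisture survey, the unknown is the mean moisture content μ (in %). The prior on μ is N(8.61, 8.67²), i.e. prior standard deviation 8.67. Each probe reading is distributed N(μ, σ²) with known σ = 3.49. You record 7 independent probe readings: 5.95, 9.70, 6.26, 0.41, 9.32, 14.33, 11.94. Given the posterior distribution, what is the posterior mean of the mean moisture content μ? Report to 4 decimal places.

For Normal data with known variance σ², a Normal(μ₀, σ₀²) prior on μ is conjugate. Posterior precision = 1/σ₀² + n/σ²; posterior mean is the precision-weighted average of μ₀ and x̄.
Σxᵢ = 5.95 + 9.70 + 6.26 + 0.41 + 9.32 + 14.33 + 11.94 = 57.91, so n·x̄ = 57.91.
σ₀² = 8.67² = 75.1689, σ² = 3.49² = 12.1801; σ² + n·σ₀² = 12.1801 + 7·75.1689 = 538.3624.
Posterior mean = (μ₀/σ₀² + n·x̄/σ²)/(1/σ₀² + n/σ²) = (σ²·μ₀ + σ₀²·n·x̄)/(σ² + n·σ₀²) = (12.1801·8.61 + 75.1689·57.91)/538.3624 = 4457.90166/538.3624 = 8.2805.

8.2805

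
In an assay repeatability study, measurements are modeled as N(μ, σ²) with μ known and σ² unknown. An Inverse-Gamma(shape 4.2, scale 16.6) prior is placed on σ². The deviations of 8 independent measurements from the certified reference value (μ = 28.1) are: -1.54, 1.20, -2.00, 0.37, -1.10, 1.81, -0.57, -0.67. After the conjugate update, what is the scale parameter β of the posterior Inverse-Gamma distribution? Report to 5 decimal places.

23.20420

With known mean μ and an Inverse-Gamma(α, β) prior on σ², the Normal likelihood is conjugate: posterior is Inv-Gamma(α + n/2, β + Σ(xᵢ−μ)²/2).
Σ(xᵢ−μ)² = (-1.54)² + (1.20)² + (-2.00)² + (0.37)² + (-1.10)² + (1.81)² + (-0.57)² + (-0.67)² = 13.2084.
Posterior: Inv-Gamma(4.2 + 8/2, 16.6 + 13.2084/2) = Inv-Gamma(8.20, 23.20420).
Posterior β = 23.20420.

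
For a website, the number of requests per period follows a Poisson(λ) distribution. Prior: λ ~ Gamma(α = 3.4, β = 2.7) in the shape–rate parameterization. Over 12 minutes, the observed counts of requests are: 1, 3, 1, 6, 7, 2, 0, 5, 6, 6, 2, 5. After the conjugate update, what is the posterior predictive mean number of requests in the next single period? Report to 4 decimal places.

With a Gamma(shape α, rate β) prior, the Poisson likelihood is conjugate: the posterior is Gamma(α + ΣXᵢ, β + n).
Sum of counts S = 44 over n = 12 minutes.
Posterior: Gamma(α+S, β+n) = Gamma(3.4+44, 2.7+12) = Gamma(47.4, 14.7).
The predictive distribution for one future period is NegBinom with mean α/β = 3.2245.

3.2245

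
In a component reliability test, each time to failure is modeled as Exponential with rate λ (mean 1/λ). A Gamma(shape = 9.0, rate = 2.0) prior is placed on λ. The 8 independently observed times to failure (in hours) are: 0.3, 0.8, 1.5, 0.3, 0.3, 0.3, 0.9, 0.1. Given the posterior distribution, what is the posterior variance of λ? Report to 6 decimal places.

With a Gamma(shape α, rate β) prior on the exponential rate λ, the posterior after n observations with total T = Σxᵢ is Gamma(α+n, β+T).
Sum of observations T = 4.5 hours; n = 8.
Posterior: Gamma(9.0+8, 2.0+4.5) = Gamma(17.0, 6.5).
Var = α/β² = 0.402367.

0.402367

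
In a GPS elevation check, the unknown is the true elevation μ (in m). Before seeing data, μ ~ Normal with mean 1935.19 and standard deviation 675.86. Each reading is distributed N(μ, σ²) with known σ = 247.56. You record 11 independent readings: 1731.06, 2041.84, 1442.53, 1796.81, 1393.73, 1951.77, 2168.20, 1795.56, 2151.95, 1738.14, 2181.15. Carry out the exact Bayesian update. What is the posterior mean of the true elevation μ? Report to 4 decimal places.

1854.8652

For Normal data with known variance σ², a Normal(μ₀, σ₀²) prior on μ is conjugate. Posterior precision = 1/σ₀² + n/σ²; posterior mean is the precision-weighted average of μ₀ and x̄.
Σxᵢ = 1731.06 + 2041.84 + 1442.53 + 1796.81 + 1393.73 + 1951.77 + 2168.20 + 1795.56 + 2151.95 + 1738.14 + 2181.15 = 20392.74, so n·x̄ = 20392.74.
σ₀² = 675.86² = 456786.7396, σ² = 247.56² = 61285.9536; σ² + n·σ₀² = 61285.9536 + 11·456786.7396 = 5085940.0892.
Posterior mean = (μ₀/σ₀² + n·x̄/σ²)/(1/σ₀² + n/σ²) = (σ²·μ₀ + σ₀²·n·x̄)/(σ² + n·σ₀²) = (61285.9536·1935.19 + 456786.7396·20392.74)/5085940.0892 = 9433733180.657688/5085940.0892 = 1854.8652.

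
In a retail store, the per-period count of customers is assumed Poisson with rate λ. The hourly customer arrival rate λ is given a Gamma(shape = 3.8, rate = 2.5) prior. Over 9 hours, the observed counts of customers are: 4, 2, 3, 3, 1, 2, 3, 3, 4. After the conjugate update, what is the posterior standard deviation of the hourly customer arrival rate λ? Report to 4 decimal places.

With a Gamma(shape α, rate β) prior, the Poisson likelihood is conjugate: the posterior is Gamma(α + ΣXᵢ, β + n).
Sum of counts S = 25 over n = 9 hours.
Posterior: Gamma(α+S, β+n) = Gamma(3.8+25, 2.5+9) = Gamma(28.8, 11.5).
SD = √α/β = √28.8/11.5 = 0.4667.

0.4667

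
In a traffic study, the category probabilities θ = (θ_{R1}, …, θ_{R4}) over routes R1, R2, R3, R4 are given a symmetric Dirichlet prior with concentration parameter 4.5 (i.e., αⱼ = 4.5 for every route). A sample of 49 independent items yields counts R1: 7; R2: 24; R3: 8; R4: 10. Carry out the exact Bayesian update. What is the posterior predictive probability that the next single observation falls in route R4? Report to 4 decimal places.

0.2164

The Dirichlet prior is conjugate to the Multinomial likelihood: each posterior αⱼ = prior αⱼ + observed count nⱼ.
Posterior concentration: (11.5, 28.5, 12.5, 14.5), total = 67.0.
P(next = R4 | data) = α_{R4}/Σα = 0.2164.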